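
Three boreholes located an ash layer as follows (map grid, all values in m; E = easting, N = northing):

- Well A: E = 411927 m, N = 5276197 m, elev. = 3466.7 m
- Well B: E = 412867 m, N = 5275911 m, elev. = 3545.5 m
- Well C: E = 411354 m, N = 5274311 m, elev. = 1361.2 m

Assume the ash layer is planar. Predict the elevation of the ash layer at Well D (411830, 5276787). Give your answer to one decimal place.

4018.3 m

Two edge vectors: Well A→Well B = (940, -286, 78.8), Well A→Well C = (-573, -1886, -2105.5).
Normal n = (Well A→Well B) × (Well A→Well C) = (750789.8, 1934017.6, -1936718).
So ∂z/∂E = −n_x/n_z = 0.387660878 and ∂z/∂N = −n_y/n_z = 0.998605682.
Intercept c from Well A: 3466.7 − 159687.98 − 5268840.31 = −5425061.59.
At (411830, 5276787): z = 159650.4 + 5269429.5 − 5425061.59 = 4018.3 m.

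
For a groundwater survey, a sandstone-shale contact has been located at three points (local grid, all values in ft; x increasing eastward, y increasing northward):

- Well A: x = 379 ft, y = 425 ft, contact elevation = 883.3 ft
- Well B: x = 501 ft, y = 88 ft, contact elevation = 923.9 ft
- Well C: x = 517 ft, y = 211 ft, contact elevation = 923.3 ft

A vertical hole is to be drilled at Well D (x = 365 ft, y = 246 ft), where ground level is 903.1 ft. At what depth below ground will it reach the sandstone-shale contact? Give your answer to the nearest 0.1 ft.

Two edge vectors: Well A→Well B = (122, -337, 40.6), Well A→Well C = (138, -214, 40).
Normal n = (Well A→Well B) × (Well A→Well C) = (-4791.6, 722.8, 20398).
So ∂z/∂x = −n_x/n_z = 0.23491 and ∂z/∂y = −n_y/n_z = −0.03543.
Intercept c from Well A: 883.3 − 89.03 + 15.06 = 809.33.
At (365, 246): z_contact = 85.74 − 8.72 + 809.33 = 886.35 ft.
Depth below ground = 903.1 − 886.35 = 16.7 ft.

16.7 ft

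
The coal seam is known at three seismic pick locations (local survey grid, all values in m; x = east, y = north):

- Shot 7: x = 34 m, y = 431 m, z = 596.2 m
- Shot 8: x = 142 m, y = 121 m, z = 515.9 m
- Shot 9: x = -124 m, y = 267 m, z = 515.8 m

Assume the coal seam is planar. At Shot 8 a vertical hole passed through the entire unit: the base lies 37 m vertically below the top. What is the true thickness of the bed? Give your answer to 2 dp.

34.75 m

Two edge vectors: Shot 7→Shot 8 = (108, -310, -80.3), Shot 7→Shot 9 = (-158, -164, -80.4).
Normal n = (Shot 7→Shot 8) × (Shot 7→Shot 9) = (11754.8, 21370.6, -66692).
So ∂z/∂x = −n_x/n_z = 0.17626 and ∂z/∂y = −n_y/n_z = 0.32044.
|∇z| = √(a²+b²) = 0.36571, so dip δ = arctan(0.36571) = 20.09°.
True thickness = vertical thickness × cos δ = 37 × cos 20.09° = 34.75 m.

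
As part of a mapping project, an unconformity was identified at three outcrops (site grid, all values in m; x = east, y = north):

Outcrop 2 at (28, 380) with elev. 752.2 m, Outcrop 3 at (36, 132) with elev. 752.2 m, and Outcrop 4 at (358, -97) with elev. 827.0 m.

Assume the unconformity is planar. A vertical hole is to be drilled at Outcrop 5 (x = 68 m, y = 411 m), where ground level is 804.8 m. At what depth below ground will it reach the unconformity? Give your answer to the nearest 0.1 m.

Two edge vectors: Outcrop 2→Outcrop 3 = (8, -248, 0), Outcrop 2→Outcrop 4 = (330, -477, 74.8).
Normal n = (Outcrop 2→Outcrop 3) × (Outcrop 2→Outcrop 4) = (-18550.4, -598.4, 78024).
So ∂z/∂x = −n_x/n_z = 0.23775 and ∂z/∂y = −n_y/n_z = 0.00767.
Intercept c from Outcrop 2: 752.2 − 6.66 − 2.91 = 742.63.
At (68, 411): z_contact = 16.17 + 3.15 + 742.63 = 761.95 m.
Depth below ground = 804.8 − 761.95 = 42.9 m.

42.9 m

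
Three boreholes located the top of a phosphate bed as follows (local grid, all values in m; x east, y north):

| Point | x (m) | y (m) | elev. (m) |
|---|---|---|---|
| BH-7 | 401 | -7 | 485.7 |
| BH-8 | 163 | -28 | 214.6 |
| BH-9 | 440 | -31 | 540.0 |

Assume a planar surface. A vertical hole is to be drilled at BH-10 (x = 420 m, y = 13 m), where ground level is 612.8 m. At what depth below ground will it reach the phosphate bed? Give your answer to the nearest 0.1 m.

Two edge vectors: BH-7→BH-8 = (-238, -21, -271.1), BH-7→BH-9 = (39, -24, 54.3).
Normal n = (BH-7→BH-8) × (BH-7→BH-9) = (-7646.7, 2350.5, 6531).
So ∂z/∂x = −n_x/n_z = 1.17083 and ∂z/∂y = −n_y/n_z = −0.35990.
Intercept c from BH-7: 485.7 − 469.50 − 2.52 = 13.68.
At (420, 13): z_contact = 491.75 − 4.68 + 13.68 = 500.75 m.
Depth below ground = 612.8 − 500.75 = 112.1 m.

112.1 m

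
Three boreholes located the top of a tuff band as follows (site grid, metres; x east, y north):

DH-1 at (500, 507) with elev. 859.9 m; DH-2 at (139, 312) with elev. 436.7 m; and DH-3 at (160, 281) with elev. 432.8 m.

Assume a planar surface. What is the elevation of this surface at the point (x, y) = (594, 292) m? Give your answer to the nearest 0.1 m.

Two edge vectors: DH-1→DH-2 = (-361, -195, -423.2), DH-1→DH-3 = (-340, -226, -427.1).
Normal n = (DH-1→DH-2) × (DH-1→DH-3) = (-12358.7, -10295.1, 15286).
So ∂z/∂x = −n_x/n_z = 0.80850 and ∂z/∂y = −n_y/n_z = 0.67350.
Intercept c from DH-1: 859.9 − 404.25 − 341.46 = 114.19.
At (594, 292): z = 480.2 + 196.7 + 114.19 = 791.1 m.

791.1 m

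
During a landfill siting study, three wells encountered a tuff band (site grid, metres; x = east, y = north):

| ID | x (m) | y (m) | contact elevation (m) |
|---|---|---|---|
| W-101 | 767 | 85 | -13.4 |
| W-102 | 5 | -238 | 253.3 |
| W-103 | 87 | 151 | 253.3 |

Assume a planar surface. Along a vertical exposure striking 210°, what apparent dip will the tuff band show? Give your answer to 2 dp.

6.96°

Two edge vectors: W-101→W-102 = (-762, -323, 266.7), W-101→W-103 = (-680, 66, 266.7).
Normal n = (W-101→W-102) × (W-101→W-103) = (-103746.3, 21869.4, -269932).
So ∂z/∂x = −n_x/n_z = −0.38434 and ∂z/∂y = −n_y/n_z = 0.08102.
Unit vector along 210° is (sin 210°, cos 210°) = (-0.5000, -0.8660).
Slope in that direction = a·(-0.5000) + b·(-0.8660) = 0.12201.
Apparent dip = arctan|0.12201| = 6.96° (true dip is 21.4°, so apparent ≤ true as expected).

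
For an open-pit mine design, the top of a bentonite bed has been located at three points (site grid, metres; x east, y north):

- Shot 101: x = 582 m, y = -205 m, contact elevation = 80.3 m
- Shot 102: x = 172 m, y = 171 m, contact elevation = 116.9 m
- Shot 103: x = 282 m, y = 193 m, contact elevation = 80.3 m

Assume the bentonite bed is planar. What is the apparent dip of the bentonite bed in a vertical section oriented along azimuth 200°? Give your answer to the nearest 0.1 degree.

16.9°

Two edge vectors: Shot 101→Shot 102 = (-410, 376, 36.6), Shot 101→Shot 103 = (-300, 398, 0).
Normal n = (Shot 101→Shot 102) × (Shot 101→Shot 103) = (-14566.8, -10980, -50380).
So ∂z/∂x = −n_x/n_z = −0.28914 and ∂z/∂y = −n_y/n_z = −0.21794.
Unit vector along 200° is (sin 200°, cos 200°) = (-0.3420, -0.9397).
Slope in that direction = a·(-0.3420) + b·(-0.9397) = 0.30369.
Apparent dip = arctan|0.30369| = 16.9° (true dip is 19.9°, so apparent ≤ true as expected).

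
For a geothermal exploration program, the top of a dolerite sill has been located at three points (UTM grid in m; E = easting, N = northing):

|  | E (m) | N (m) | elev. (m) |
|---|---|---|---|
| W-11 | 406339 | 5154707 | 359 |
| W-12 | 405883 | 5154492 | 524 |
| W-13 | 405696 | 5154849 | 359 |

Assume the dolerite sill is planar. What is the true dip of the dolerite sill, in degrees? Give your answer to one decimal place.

28.2°

Two edge vectors: W-11→W-12 = (-456, -215, 165), W-11→W-13 = (-643, 142, 0).
Normal n = (W-11→W-12) × (W-11→W-13) = (-23430, -106095, -202997).
So ∂z/∂E = −n_x/n_z = −0.11542 and ∂z/∂N = −n_y/n_z = −0.52264.
Gradient magnitude |∇z| = √(a² + b²) = √(0.01332 + 0.27316) = 0.53524.
True dip = arctan(0.53524) = 28.2°, dipping toward NNE (azimuth ≈ 012°).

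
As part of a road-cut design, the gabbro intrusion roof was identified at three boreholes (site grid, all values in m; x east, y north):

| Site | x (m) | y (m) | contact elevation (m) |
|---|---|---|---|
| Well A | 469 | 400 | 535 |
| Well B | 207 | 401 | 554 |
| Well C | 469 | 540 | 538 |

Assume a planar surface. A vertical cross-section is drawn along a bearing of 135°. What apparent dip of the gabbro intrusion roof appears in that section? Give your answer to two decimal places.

Let the plane be z = a·x + b·y + c.
Well B−Well A: −262a + 1b = 19;  Well C−Well A: 0a + 140b = 3.
Solving gives a = −0.07244, b = 0.02143.
Unit vector along 135° is (sin 135°, cos 135°) = (0.7071, -0.7071).
Slope in that direction = a·(0.7071) + b·(-0.7071) = −0.06637.
Apparent dip = arctan|0.06637| = 3.80° (true dip is 4.3°, so apparent ≤ true as expected).

3.80°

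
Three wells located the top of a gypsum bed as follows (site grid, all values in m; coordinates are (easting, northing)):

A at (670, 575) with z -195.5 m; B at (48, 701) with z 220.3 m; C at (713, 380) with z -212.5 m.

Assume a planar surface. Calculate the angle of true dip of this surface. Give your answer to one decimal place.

Let the plane be z = a·E + b·N + c.
B−A: −622a + 126b = 415.8;  C−A: 43a − 195b = −17.
Solving gives a = −0.68126, b = −0.06305.
Gradient magnitude |∇z| = √(a² + b²) = √(0.46412 + 0.00397) = 0.68417.
True dip = arctan(0.68417) = 34.4°, dipping toward E (azimuth ≈ 085°).

34.4°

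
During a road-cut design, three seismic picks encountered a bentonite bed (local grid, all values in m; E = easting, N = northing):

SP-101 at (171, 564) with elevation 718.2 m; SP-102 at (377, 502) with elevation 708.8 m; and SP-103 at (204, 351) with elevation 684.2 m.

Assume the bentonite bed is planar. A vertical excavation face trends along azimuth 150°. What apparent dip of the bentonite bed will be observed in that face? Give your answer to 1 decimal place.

Two edge vectors: SP-101→SP-102 = (206, -62, -9.4), SP-101→SP-103 = (33, -213, -34).
Normal n = (SP-101→SP-102) × (SP-101→SP-103) = (105.8, 6693.8, -41832).
So ∂z/∂E = −n_x/n_z = 0.00253 and ∂z/∂N = −n_y/n_z = 0.16002.
Unit vector along 150° is (sin 150°, cos 150°) = (0.5000, -0.8660).
Slope in that direction = a·(0.5000) + b·(-0.8660) = −0.13731.
Apparent dip = arctan|0.13731| = 7.8° (true dip is 9.1°, so apparent ≤ true as expected).

7.8°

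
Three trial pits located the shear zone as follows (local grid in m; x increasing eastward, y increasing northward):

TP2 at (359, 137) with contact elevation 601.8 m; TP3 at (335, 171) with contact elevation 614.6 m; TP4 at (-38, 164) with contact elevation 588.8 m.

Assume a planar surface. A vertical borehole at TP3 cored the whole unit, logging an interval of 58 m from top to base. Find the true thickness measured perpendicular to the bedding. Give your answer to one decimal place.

53.4 m

Two edge vectors: TP2→TP3 = (-24, 34, 12.8), TP2→TP4 = (-397, 27, -13).
Normal n = (TP2→TP3) × (TP2→TP4) = (-787.6, -5393.6, 12850).
So ∂z/∂x = −n_x/n_z = 0.06129 and ∂z/∂y = −n_y/n_z = 0.41974.
|∇z| = √(a²+b²) = 0.42419, so dip δ = arctan(0.42419) = 22.99°.
True thickness = vertical thickness × cos δ = 58 × cos 22.99° = 53.4 m.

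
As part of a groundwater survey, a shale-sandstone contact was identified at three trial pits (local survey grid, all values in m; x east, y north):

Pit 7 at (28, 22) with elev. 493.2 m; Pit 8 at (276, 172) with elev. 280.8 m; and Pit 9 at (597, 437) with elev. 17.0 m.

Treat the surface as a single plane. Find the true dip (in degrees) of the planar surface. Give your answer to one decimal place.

44.0°

Let the plane be z = a·x + b·y + c.
Pit 8−Pit 7: 248a + 150b = −212.4;  Pit 9−Pit 7: 569a + 415b = −476.2.
Solving gives a = −0.95139, b = 0.15697.
Gradient magnitude |∇z| = √(a² + b²) = √(0.90515 + 0.02464) = 0.96426.
True dip = arctan(0.96426) = 44.0°, dipping toward E (azimuth ≈ 099°).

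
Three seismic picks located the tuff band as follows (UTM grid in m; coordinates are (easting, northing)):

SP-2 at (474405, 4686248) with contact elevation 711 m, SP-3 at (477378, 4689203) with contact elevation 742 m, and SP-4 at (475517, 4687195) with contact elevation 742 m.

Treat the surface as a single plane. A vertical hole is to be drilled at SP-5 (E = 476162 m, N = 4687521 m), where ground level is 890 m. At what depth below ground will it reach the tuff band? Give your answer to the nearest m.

103 m

Two edge vectors: SP-2→SP-3 = (2973, 2955, 31), SP-2→SP-4 = (1112, 947, 31).
Normal n = (SP-2→SP-3) × (SP-2→SP-4) = (62248, -57691, -470529).
So ∂z/∂E = −n_x/n_z = 0.13229365 and ∂z/∂N = −n_y/n_z = −0.12260881.
Intercept c from SP-2: 711 − 62760.77 + 574575.28 = 512525.51.
At (476162, 4687521): z_contact = 62993.2 − 574731.4 + 512525.51 = 787.4 m.
Depth below ground = 890 − 787.4 = 103 m.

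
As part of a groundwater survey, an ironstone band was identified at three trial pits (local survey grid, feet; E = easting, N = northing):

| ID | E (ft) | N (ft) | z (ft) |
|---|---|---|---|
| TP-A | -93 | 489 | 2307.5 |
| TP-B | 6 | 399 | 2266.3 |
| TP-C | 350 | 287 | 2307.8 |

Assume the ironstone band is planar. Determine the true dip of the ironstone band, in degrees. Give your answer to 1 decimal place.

Let the plane be z = a·E + b·N + c.
TP-B−TP-A: 99a − 90b = −41.2;  TP-C−TP-A: 443a − 202b = 0.3.
Solving gives a = 0.42016, b = 0.91995.
Gradient magnitude |∇z| = √(a² + b²) = √(0.17653 + 0.84631) = 1.01136.
True dip = arctan(1.01136) = 45.3°, dipping toward SSW (azimuth ≈ 205°).

45.3°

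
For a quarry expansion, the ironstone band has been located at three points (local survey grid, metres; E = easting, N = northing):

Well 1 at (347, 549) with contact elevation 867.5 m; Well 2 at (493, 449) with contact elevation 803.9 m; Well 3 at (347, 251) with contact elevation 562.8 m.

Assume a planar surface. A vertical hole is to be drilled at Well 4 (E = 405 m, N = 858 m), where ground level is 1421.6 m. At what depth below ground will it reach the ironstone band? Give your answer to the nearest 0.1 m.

Two edge vectors: Well 1→Well 2 = (146, -100, -63.6), Well 1→Well 3 = (0, -298, -304.7).
Normal n = (Well 1→Well 2) × (Well 1→Well 3) = (11517.2, 44486.2, -43508).
So ∂z/∂E = −n_x/n_z = 0.26471 and ∂z/∂N = −n_y/n_z = 1.02248.
Intercept c from Well 1: 867.5 − 91.86 − 561.34 = 214.30.
At (405, 858): z_contact = 107.21 + 877.29 + 214.30 = 1198.80 m.
Depth below ground = 1421.6 − 1198.80 = 222.8 m.

222.8 m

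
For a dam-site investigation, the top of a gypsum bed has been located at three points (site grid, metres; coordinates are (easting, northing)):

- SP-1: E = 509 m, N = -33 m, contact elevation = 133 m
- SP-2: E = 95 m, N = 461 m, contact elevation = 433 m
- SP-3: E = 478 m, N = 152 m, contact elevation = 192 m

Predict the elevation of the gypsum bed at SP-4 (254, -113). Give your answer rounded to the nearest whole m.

223 m

Let the plane be z = a·E + b·N + c.
SP-2−SP-1: −414a + 494b = 300;  SP-3−SP-1: −31a + 185b = 59.
Solving gives a = −0.43009, b = 0.24685.
Then c = 133 − a·509 − b·-33 = 360.06.
At (254, -113): z = −109.2 − 27.9 + 360.06 = 222.9 m.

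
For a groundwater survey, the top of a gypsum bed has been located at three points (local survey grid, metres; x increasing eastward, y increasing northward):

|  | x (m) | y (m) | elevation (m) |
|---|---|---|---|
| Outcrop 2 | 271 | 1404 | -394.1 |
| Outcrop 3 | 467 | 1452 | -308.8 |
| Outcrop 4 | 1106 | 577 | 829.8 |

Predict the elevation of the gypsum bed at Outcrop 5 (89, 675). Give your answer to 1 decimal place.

97.7 m

Two edge vectors: Outcrop 2→Outcrop 3 = (196, 48, 85.3), Outcrop 2→Outcrop 4 = (835, -827, 1223.9).
Normal n = (Outcrop 2→Outcrop 3) × (Outcrop 2→Outcrop 4) = (129290.3, -168658.9, -202172).
So ∂z/∂x = −n_x/n_z = 0.639506 and ∂z/∂y = −n_y/n_z = −0.834235.
Intercept c from Outcrop 2: -394.1 − 173.31 + 1171.27 = 603.86.
At (89, 675): z = 56.9 − 563.1 + 603.86 = 97.7 m.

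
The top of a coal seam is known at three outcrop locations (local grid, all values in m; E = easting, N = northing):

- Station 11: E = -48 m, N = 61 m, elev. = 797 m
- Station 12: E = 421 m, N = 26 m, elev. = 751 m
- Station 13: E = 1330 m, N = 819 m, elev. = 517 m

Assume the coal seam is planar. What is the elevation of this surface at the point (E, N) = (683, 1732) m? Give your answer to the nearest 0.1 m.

435.0 m

Two edge vectors: Station 11→Station 12 = (469, -35, -46), Station 11→Station 13 = (1378, 758, -280).
Normal n = (Station 11→Station 12) × (Station 11→Station 13) = (44668, 67932, 403732).
So ∂z/∂E = −n_x/n_z = −0.110638 and ∂z/∂N = −n_y/n_z = −0.168260.
Intercept c from Station 11: 797 − 5.31 + 10.26 = 801.95.
At (683, 1732): z = −75.6 − 291.4 + 801.95 = 435.0 m.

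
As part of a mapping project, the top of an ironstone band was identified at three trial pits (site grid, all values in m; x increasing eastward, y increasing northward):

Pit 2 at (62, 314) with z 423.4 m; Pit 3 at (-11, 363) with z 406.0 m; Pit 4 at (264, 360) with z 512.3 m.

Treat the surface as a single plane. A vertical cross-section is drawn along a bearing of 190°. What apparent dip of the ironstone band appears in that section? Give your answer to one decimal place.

Let the plane be z = a·x + b·y + c.
Pit 3−Pit 2: −73a + 49b = −17.4;  Pit 4−Pit 2: 202a + 46b = 88.9.
Solving gives a = 0.38899, b = 0.22442.
Unit vector along 190° is (sin 190°, cos 190°) = (-0.1736, -0.9848).
Slope in that direction = a·(-0.1736) + b·(-0.9848) = −0.28856.
Apparent dip = arctan|0.28856| = 16.1° (true dip is 24.2°, so apparent ≤ true as expected).

16.1°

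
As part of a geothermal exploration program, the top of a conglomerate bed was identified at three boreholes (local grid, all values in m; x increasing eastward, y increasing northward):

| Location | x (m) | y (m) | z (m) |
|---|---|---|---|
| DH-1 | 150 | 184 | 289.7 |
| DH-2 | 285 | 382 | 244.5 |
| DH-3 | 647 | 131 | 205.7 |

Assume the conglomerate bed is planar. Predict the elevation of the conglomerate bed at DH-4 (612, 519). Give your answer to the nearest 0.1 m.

171.1 m

Let the plane be z = a·x + b·y + c.
DH-2−DH-1: 135a + 198b = −45.2;  DH-3−DH-1: 497a − 53b = −84.
Solving gives a = −0.18025, b = −0.10538.
Then c = 289.7 − a·150 − b·184 = 336.13.
At (612, 519): z = −110.3 − 54.7 + 336.13 = 171.1 m.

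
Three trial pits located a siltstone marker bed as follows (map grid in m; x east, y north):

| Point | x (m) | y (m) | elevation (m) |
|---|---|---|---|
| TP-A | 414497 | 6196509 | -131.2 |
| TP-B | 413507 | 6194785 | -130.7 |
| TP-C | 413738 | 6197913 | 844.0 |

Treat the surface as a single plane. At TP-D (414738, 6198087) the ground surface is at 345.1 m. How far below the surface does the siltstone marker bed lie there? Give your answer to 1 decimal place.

62.2 m

Let the plane be z = a·x + b·y + c.
TP-B−TP-A: −990a − 1724b = 0.5;  TP-C−TP-A: −759a + 1404b = 975.2.
Solving gives a = −0.623295075, b = 0.357634643.
Then c = -131.2 − a·414497 − b·6196509 = −1957863.54.
At (414738, 6198087): z_contact = −258504.15 + 2216650.63 − 1957863.54 = 282.93 m.
Depth below ground = 345.1 − 282.93 = 62.2 m.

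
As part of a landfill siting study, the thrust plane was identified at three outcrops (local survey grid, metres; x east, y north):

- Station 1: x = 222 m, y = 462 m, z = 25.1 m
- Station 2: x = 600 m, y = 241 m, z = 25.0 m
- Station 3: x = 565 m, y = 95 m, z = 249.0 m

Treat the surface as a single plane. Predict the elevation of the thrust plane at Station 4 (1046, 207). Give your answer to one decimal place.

-280.2 m

Two edge vectors: Station 1→Station 2 = (378, -221, -0.1), Station 1→Station 3 = (343, -367, 223.9).
Normal n = (Station 1→Station 2) × (Station 1→Station 3) = (-49518.6, -84668.5, -62923).
So ∂z/∂x = −n_x/n_z = −0.786971 and ∂z/∂y = −n_y/n_z = −1.345589.
Intercept c from Station 1: 25.1 + 174.71 + 621.66 = 821.47.
At (1046, 207): z = −823.2 − 278.5 + 821.47 = -280.2 m.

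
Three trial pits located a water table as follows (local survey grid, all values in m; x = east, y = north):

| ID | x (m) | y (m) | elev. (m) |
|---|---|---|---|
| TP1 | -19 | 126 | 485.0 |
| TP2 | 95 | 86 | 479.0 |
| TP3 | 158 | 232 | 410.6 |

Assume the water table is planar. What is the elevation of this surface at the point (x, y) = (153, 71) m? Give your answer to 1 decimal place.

473.9 m

Let the plane be z = a·x + b·y + c.
TP2−TP1: 114a − 40b = −6;  TP3−TP1: 177a + 106b = −74.4.
Solving gives a = −0.18848, b = −0.38716.
Then c = 485 − a·-19 − b·126 = 530.20.
At (153, 71): z = −28.8 − 27.5 + 530.20 = 473.9 m.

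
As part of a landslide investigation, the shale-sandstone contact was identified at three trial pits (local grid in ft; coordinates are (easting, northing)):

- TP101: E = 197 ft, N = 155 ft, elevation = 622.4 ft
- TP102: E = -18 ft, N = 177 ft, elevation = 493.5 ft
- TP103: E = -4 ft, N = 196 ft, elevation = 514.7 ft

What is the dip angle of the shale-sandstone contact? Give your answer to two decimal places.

Let the plane be z = a·E + b·N + c.
TP102−TP101: −215a + 22b = −128.9;  TP103−TP101: −201a + 41b = −107.7.
Solving gives a = 0.66367, b = 0.62677.
Gradient magnitude |∇z| = √(a² + b²) = √(0.44046 + 0.39284) = 0.91285.
True dip = arctan(0.91285) = 42.39°, dipping toward SW (azimuth ≈ 227°).

42.39°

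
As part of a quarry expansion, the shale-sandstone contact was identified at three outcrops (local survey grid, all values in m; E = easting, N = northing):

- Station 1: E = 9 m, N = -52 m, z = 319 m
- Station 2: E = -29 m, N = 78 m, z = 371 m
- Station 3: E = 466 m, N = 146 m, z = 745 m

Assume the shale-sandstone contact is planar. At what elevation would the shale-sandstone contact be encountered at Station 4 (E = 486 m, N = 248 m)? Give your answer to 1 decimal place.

Two edge vectors: Station 1→Station 2 = (-38, 130, 52), Station 1→Station 3 = (457, 198, 426).
Normal n = (Station 1→Station 2) × (Station 1→Station 3) = (45084, 39952, -66934).
So ∂z/∂E = −n_x/n_z = 0.67356 and ∂z/∂N = −n_y/n_z = 0.59689.
Intercept c from Station 1: 319 − 6.06 + 31.04 = 343.98.
At (486, 248): z = 327.3 + 148.0 + 343.98 = 819.4 m.

819.4 m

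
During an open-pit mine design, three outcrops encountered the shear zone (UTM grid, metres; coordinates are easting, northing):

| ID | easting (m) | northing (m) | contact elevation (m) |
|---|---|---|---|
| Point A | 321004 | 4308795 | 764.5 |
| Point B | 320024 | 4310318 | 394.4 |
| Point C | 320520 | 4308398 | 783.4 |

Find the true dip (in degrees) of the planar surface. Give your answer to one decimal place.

Two edge vectors: Point A→Point B = (-980, 1523, -370.1), Point A→Point C = (-484, -397, 18.9).
Normal n = (Point A→Point B) × (Point A→Point C) = (-118145, 197650.4, 1126192).
So ∂z/∂easting = −n_x/n_z = 0.10491 and ∂z/∂northing = −n_y/n_z = −0.17550.
Gradient magnitude |∇z| = √(a² + b²) = √(0.01101 + 0.03080) = 0.20447.
True dip = arctan(0.20447) = 11.6°, dipping toward NNW (azimuth ≈ 329°).

11.6°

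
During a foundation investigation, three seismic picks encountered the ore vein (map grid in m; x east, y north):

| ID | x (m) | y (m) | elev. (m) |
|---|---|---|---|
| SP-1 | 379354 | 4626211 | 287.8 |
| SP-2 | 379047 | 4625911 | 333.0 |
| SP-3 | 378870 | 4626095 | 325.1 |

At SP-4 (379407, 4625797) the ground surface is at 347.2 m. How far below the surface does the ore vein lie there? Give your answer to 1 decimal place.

22.9 m

Two edge vectors: SP-1→SP-2 = (-307, -300, 45.2), SP-1→SP-3 = (-484, -116, 37.3).
Normal n = (SP-1→SP-2) × (SP-1→SP-3) = (-5946.8, -10425.7, -109588).
So ∂z/∂x = −n_x/n_z = −0.054265066 and ∂z/∂y = −n_y/n_z = −0.095135416.
Intercept c from SP-1: 287.8 + 20585.67 + 440116.51 = 460989.98.
At (379407, 4625797): z_contact = −20588.55 − 440077.12 + 460989.98 = 324.31 m.
Depth below ground = 347.2 − 324.31 = 22.9 m.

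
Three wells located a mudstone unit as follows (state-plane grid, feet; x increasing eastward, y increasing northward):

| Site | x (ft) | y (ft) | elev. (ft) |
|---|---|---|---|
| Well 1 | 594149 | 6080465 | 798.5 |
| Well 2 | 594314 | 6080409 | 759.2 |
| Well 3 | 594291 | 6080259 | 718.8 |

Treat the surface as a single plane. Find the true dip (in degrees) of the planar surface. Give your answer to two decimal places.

Two edge vectors: Well 1→Well 2 = (165, -56, -39.3), Well 1→Well 3 = (142, -206, -79.7).
Normal n = (Well 1→Well 2) × (Well 1→Well 3) = (-3632.6, 7569.9, -26038).
So ∂z/∂x = −n_x/n_z = −0.13951 and ∂z/∂y = −n_y/n_z = 0.29073.
Gradient magnitude |∇z| = √(a² + b²) = √(0.01946 + 0.08452) = 0.32247.
True dip = arctan(0.32247) = 17.87°, dipping toward SSE (azimuth ≈ 154°).

17.87°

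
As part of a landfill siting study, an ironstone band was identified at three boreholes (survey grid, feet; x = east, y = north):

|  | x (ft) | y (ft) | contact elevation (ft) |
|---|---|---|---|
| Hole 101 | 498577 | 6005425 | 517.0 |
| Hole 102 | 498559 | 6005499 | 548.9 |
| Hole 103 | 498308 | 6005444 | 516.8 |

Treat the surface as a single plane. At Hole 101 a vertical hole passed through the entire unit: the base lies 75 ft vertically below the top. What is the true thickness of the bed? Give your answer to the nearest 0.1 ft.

68.6 ft

Two edge vectors: Hole 101→Hole 102 = (-18, 74, 31.9), Hole 101→Hole 103 = (-269, 19, -0.2).
Normal n = (Hole 101→Hole 102) × (Hole 101→Hole 103) = (-620.9, -8584.7, 19564).
So ∂z/∂x = −n_x/n_z = 0.03174 and ∂z/∂y = −n_y/n_z = 0.43880.
|∇z| = √(a²+b²) = 0.43995, so dip δ = arctan(0.43995) = 23.75°.
True thickness = vertical thickness × cos δ = 75 × cos 23.75° = 68.6 ft.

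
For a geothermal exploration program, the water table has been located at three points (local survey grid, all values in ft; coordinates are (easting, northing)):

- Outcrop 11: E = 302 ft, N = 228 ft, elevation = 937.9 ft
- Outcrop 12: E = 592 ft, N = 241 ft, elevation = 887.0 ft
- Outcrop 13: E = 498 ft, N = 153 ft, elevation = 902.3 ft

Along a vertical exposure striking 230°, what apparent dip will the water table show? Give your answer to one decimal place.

Let the plane be z = a·E + b·N + c.
Outcrop 12−Outcrop 11: 290a + 13b = −50.9;  Outcrop 13−Outcrop 11: 196a − 75b = −35.6.
Solving gives a = −0.17616, b = 0.01431.
Unit vector along 230° is (sin 230°, cos 230°) = (-0.7660, -0.6428).
Slope in that direction = a·(-0.7660) + b·(-0.6428) = 0.12575.
Apparent dip = arctan|0.12575| = 7.2° (true dip is 10.0°, so apparent ≤ true as expected).

7.2°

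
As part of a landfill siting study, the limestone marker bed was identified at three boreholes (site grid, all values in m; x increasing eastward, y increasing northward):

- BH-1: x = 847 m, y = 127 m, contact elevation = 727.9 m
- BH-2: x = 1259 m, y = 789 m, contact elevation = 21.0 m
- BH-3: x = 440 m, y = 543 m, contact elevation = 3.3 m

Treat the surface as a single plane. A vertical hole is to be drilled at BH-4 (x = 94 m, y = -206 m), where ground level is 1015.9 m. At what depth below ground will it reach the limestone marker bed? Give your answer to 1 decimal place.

162.2 m

Two edge vectors: BH-1→BH-2 = (412, 662, -706.9), BH-1→BH-3 = (-407, 416, -724.6).
Normal n = (BH-1→BH-2) × (BH-1→BH-3) = (-185614.8, 586243.5, 440826).
So ∂z/∂x = −n_x/n_z = 0.421061 and ∂z/∂y = −n_y/n_z = −1.329875.
Intercept c from BH-1: 727.9 − 356.64 + 168.89 = 540.16.
At (94, -206): z_contact = 39.58 + 273.95 + 540.16 = 853.69 m.
Depth below ground = 1015.9 − 853.69 = 162.2 m.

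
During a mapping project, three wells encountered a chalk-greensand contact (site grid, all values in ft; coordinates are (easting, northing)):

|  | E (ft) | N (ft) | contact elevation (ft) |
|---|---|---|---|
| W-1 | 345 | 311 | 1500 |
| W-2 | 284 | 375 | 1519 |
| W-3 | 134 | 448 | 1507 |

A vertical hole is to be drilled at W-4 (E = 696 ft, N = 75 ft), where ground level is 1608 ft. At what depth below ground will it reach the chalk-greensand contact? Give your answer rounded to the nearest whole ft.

Two edge vectors: W-1→W-2 = (-61, 64, 19), W-1→W-3 = (-211, 137, 7).
Normal n = (W-1→W-2) × (W-1→W-3) = (-2155, -3582, 5147).
So ∂z/∂E = −n_x/n_z = 0.41869 and ∂z/∂N = −n_y/n_z = 0.69594.
Intercept c from W-1: 1500 − 144.45 − 216.44 = 1139.11.
At (696, 75): z_contact = 291.4 + 52.2 + 1139.11 = 1482.7 ft.
Depth below ground = 1608 − 1482.7 = 125 ft.

125 ft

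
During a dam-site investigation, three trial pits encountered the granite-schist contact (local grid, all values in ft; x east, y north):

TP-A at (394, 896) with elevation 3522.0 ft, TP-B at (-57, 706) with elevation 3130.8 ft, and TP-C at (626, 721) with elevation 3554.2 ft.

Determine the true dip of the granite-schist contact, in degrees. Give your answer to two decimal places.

40.93°

Let the plane be z = a·x + b·y + c.
TP-B−TP-A: −451a − 190b = −391.2;  TP-C−TP-A: 232a − 175b = 32.2.
Solving gives a = 0.60630, b = 0.61978.
Gradient magnitude |∇z| = √(a² + b²) = √(0.36760 + 0.38413) = 0.86702.
True dip = arctan(0.86702) = 40.93°, dipping toward SW (azimuth ≈ 224°).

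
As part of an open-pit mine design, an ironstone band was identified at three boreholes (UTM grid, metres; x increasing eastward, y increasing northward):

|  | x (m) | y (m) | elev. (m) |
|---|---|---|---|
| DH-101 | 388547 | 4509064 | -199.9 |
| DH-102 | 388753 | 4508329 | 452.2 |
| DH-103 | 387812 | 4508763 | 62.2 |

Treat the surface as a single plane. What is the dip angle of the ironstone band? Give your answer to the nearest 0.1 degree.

41.5°

Two edge vectors: DH-101→DH-102 = (206, -735, 652.1), DH-101→DH-103 = (-735, -301, 262.1).
Normal n = (DH-101→DH-102) × (DH-101→DH-103) = (3638.6, -533286.1, -602231).
So ∂z/∂x = −n_x/n_z = 0.00604 and ∂z/∂y = −n_y/n_z = −0.88552.
Gradient magnitude |∇z| = √(a² + b²) = √(0.00004 + 0.78414) = 0.88554.
True dip = arctan(0.88554) = 41.5°, dipping toward N (azimuth ≈ 360°).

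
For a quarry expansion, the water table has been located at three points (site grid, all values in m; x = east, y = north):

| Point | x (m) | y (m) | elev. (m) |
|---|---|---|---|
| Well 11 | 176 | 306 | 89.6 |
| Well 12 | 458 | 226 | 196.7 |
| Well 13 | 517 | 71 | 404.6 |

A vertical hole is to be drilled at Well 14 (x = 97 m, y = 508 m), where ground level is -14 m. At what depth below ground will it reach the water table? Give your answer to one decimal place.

167.3 m

Two edge vectors: Well 11→Well 12 = (282, -80, 107.1), Well 11→Well 13 = (341, -235, 315).
Normal n = (Well 11→Well 12) × (Well 11→Well 13) = (-31.5, -52308.9, -38990).
So ∂z/∂x = −n_x/n_z = −0.00081 and ∂z/∂y = −n_y/n_z = −1.34160.
Intercept c from Well 11: 89.6 + 0.14 + 410.53 = 500.27.
At (97, 508): z_contact = −0.08 − 681.53 + 500.27 = -181.34 m.
Depth below ground = -14 − (-181.34) = 167.3 m.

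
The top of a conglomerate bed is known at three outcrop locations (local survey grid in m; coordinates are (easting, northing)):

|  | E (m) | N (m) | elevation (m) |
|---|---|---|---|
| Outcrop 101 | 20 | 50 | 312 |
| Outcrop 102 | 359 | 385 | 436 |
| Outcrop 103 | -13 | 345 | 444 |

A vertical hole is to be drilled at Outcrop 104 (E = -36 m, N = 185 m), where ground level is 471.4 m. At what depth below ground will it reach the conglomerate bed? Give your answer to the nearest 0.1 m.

Let the plane be z = a·E + b·N + c.
Outcrop 102−Outcrop 101: 339a + 335b = 124;  Outcrop 103−Outcrop 101: −33a + 295b = 132.
Solving gives a = −0.06879, b = 0.43976.
Then c = 312 − a·20 − b·50 = 291.39.
At (-36, 185): z_contact = 2.48 + 81.36 + 291.39 = 375.22 m.
Depth below ground = 471.4 − 375.22 = 96.2 m.

96.2 m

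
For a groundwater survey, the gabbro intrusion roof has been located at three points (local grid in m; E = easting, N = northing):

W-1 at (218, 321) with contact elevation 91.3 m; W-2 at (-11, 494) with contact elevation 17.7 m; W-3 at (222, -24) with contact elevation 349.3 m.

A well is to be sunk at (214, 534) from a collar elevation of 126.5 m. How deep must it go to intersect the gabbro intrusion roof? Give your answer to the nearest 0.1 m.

194.1 m

Let the plane be z = a·E + b·N + c.
W-2−W-1: −229a + 173b = −73.6;  W-3−W-1: 4a − 345b = 258.
Solving gives a = −0.24571, b = −0.75067.
Then c = 91.3 − a·218 − b·321 = 385.83.
At (214, 534): z_contact = −52.58 − 400.86 + 385.83 = -67.61 m.
Depth below ground = 126.5 − (-67.61) = 194.1 m.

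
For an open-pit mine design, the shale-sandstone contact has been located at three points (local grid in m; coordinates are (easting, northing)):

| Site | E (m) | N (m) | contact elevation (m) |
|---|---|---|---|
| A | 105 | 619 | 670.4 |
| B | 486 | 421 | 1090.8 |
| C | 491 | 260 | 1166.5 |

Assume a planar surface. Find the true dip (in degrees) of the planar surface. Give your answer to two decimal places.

Let the plane be z = a·E + b·N + c.
B−A: 381a − 198b = 420.4;  C−A: 386a − 359b = 496.1.
Solving gives a = 0.87316, b = −0.44307.
Gradient magnitude |∇z| = √(a² + b²) = √(0.76240 + 0.19631) = 0.97914.
True dip = arctan(0.97914) = 44.40°, dipping toward WNW (azimuth ≈ 297°).

44.40°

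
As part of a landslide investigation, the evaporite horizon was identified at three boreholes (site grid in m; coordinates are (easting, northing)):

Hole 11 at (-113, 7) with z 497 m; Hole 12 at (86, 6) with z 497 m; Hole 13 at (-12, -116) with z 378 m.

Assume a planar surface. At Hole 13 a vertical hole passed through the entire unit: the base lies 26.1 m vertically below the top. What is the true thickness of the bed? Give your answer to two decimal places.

Let the plane be z = a·E + b·N + c.
Hole 12−Hole 11: 199a − 1b = 0;  Hole 13−Hole 11: 101a − 123b = −119.
Solving gives a = 0.00488, b = 0.97149.
|∇z| = √(a²+b²) = 0.97150, so dip δ = arctan(0.97150) = 44.17°.
True thickness = vertical thickness × cos δ = 26.1 × cos 44.17° = 18.72 m.

18.72 m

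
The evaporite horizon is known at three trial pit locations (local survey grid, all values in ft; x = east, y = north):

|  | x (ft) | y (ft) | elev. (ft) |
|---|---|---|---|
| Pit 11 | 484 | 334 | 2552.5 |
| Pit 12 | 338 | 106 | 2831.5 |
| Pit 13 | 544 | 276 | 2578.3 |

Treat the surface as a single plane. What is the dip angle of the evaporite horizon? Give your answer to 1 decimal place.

Two edge vectors: Pit 11→Pit 12 = (-146, -228, 279), Pit 11→Pit 13 = (60, -58, 25.8).
Normal n = (Pit 11→Pit 12) × (Pit 11→Pit 13) = (10299.6, 20506.8, 22148).
So ∂z/∂x = −n_x/n_z = −0.46504 and ∂z/∂y = −n_y/n_z = −0.92590.
Gradient magnitude |∇z| = √(a² + b²) = √(0.21626 + 0.85729) = 1.03612.
True dip = arctan(1.03612) = 46.0°, dipping toward NNE (azimuth ≈ 027°).

46.0°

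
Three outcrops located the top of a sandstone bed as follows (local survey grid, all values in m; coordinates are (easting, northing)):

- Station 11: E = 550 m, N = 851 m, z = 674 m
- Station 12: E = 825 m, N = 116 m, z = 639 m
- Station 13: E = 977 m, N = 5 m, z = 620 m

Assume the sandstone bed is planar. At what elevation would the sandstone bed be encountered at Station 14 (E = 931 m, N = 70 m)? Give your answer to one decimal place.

625.8 m

Let the plane be z = a·E + b·N + c.
Station 12−Station 11: 275a − 735b = −35;  Station 13−Station 11: 427a − 846b = −54.
Solving gives a = −0.12415, b = 0.00117.
Then c = 674 − a·550 − b·851 = 741.28.
At (931, 70): z = −115.6 + 0.1 + 741.28 = 625.8 m.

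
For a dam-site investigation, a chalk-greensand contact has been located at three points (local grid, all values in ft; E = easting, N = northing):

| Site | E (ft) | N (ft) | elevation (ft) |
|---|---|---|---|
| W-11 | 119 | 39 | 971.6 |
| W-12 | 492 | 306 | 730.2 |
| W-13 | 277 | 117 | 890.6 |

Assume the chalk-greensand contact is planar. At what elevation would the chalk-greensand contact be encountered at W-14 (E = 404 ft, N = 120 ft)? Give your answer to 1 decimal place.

861.6 ft

Two edge vectors: W-11→W-12 = (373, 267, -241.4), W-11→W-13 = (158, 78, -81).
Normal n = (W-11→W-12) × (W-11→W-13) = (-2797.8, -7928.2, -13092).
So ∂z/∂E = −n_x/n_z = −0.21370 and ∂z/∂N = −n_y/n_z = −0.60558.
Intercept c from W-11: 971.6 + 25.43 + 23.62 = 1020.65.
At (404, 120): z = −86.3 − 72.7 + 1020.65 = 861.6 ft.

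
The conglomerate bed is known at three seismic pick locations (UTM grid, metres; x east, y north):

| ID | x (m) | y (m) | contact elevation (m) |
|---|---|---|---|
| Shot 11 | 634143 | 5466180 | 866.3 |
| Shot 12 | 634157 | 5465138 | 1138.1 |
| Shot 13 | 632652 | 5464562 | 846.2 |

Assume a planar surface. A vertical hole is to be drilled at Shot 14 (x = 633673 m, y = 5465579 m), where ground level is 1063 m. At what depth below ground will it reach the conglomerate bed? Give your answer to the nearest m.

Two edge vectors: Shot 11→Shot 12 = (14, -1042, 271.8), Shot 11→Shot 13 = (-1491, -1618, -20.1).
Normal n = (Shot 11→Shot 12) × (Shot 11→Shot 13) = (460716.6, -404972.4, -1576274).
So ∂z/∂x = −n_x/n_z = 0.29228205 and ∂z/∂y = −n_y/n_z = −0.25691752.
Intercept c from Shot 11: 866.3 − 185348.62 + 1404357.39 = 1219875.07.
At (633673, 5465579): z_contact = 185211.2 − 1404203.0 + 1219875.07 = 883.3 m.
Depth below ground = 1063 − 883.3 = 180 m.

180 m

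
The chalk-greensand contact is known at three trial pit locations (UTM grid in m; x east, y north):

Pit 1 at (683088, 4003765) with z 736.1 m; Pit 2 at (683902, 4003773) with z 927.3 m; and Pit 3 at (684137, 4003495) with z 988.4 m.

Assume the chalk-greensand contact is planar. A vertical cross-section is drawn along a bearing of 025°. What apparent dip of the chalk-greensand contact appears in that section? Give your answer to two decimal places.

4.59°

Two edge vectors: Pit 1→Pit 2 = (814, 8, 191.2), Pit 1→Pit 3 = (1049, -270, 252.3).
Normal n = (Pit 1→Pit 2) × (Pit 1→Pit 3) = (53642.4, -4803.4, -228172).
So ∂z/∂x = −n_x/n_z = 0.23510 and ∂z/∂y = −n_y/n_z = −0.02105.
Unit vector along 025° is (sin 25°, cos 25°) = (0.4226, 0.9063).
Slope in that direction = a·(0.4226) + b·(0.9063) = 0.08028.
Apparent dip = arctan|0.08028| = 4.59° (true dip is 13.3°, so apparent ≤ true as expected).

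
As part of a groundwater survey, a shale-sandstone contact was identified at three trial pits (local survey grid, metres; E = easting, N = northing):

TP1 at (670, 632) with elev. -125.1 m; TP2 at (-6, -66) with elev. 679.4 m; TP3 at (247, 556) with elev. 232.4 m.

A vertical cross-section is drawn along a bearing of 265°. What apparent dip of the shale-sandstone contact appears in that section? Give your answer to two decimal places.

Let the plane be z = a·E + b·N + c.
TP2−TP1: −676a − 698b = 804.5;  TP3−TP1: −423a − 76b = 357.5.
Solving gives a = −0.77249, b = −0.40444.
Unit vector along 265° is (sin 265°, cos 265°) = (-0.9962, -0.0872).
Slope in that direction = a·(-0.9962) + b·(-0.0872) = 0.80480.
Apparent dip = arctan|0.80480| = 38.83° (true dip is 41.1°, so apparent ≤ true as expected).

38.83°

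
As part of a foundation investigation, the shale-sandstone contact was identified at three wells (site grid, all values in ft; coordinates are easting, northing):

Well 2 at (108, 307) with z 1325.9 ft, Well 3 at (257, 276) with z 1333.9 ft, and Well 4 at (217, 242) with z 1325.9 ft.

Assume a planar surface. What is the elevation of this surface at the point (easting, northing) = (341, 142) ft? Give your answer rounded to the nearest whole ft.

1322 ft

Two edge vectors: Well 2→Well 3 = (149, -31, 8), Well 2→Well 4 = (109, -65, 0).
Normal n = (Well 2→Well 3) × (Well 2→Well 4) = (520, 872, -6306).
So ∂z/∂easting = −n_x/n_z = 0.08246 and ∂z/∂northing = −n_y/n_z = 0.13828.
Intercept c from Well 2: 1325.9 − 8.91 − 42.45 = 1274.54.
At (341, 142): z = 28.1 + 19.6 + 1274.54 = 1322.3 ft.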